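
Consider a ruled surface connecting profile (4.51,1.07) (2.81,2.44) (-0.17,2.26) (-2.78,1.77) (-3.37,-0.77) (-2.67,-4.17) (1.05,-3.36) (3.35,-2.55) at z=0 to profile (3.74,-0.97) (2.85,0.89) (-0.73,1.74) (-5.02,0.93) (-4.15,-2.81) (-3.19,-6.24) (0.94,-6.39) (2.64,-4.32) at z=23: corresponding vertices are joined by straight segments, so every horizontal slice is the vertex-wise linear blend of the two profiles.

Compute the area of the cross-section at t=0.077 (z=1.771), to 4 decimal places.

Area at t=0.077: 39.9349

Cross-section at t=0.077: each vertex is (1-t)·p0[i] + t·p1[i].
  v1: (1-0.077)·(4.51,1.07) + 0.077·(3.74,-0.97) = (4.4507,0.9129)
  v2: (1-0.077)·(2.81,2.44) + 0.077·(2.85,0.89) = (2.8131,2.3207)
  v3: (1-0.077)·(-0.17,2.26) + 0.077·(-0.73,1.74) = (-0.2131,2.2200)
  v4: (1-0.077)·(-2.78,1.77) + 0.077·(-5.02,0.93) = (-2.9525,1.7053)
  v5: (1-0.077)·(-3.37,-0.77) + 0.077·(-4.15,-2.81) = (-3.4301,-0.9271)
  v6: (1-0.077)·(-2.67,-4.17) + 0.077·(-3.19,-6.24) = (-2.7100,-4.3294)
  v7: (1-0.077)·(1.05,-3.36) + 0.077·(0.94,-6.39) = (1.0415,-3.5933)
  v8: (1-0.077)·(3.35,-2.55) + 0.077·(2.64,-4.32) = (3.2953,-2.6863)
Shoelace sum Σ(x_i·y_{i+1} − x_{i+1}·y_i):
  i=1: 4.4507·2.3207 − 2.8131·0.9129 = +7.7604 (running +7.7604)
  i=2: 2.8131·2.2200 − -0.2131·2.3207 = +6.7395 (running +14.4999)
  i=3: -0.2131·1.7053 − -2.9525·2.2200 = +6.1909 (running +20.6909)
  i=4: -2.9525·-0.9271 − -3.4301·1.7053 = +8.5865 (running +29.2774)
  i=5: -3.4301·-4.3294 − -2.7100·-0.9271 = +12.3376 (running +41.6151)
  i=6: -2.7100·-3.5933 − 1.0415·-4.3294 = +14.2472 (running +55.8623)
  i=7: 1.0415·-2.6863 − 3.2953·-3.5933 = +9.0433 (running +64.9055)
  i=8: 3.2953·0.9129 − 4.4507·-2.6863 = +14.9643 (running +79.8698)
Area = |Σ|/2 = |79.8698|/2 = 39.9349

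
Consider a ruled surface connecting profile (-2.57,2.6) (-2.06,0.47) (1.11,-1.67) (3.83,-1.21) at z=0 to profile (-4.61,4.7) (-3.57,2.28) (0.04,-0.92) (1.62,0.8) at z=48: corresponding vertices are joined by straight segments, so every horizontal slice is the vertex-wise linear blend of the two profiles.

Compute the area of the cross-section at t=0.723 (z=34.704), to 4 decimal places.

Area at t=0.723: 10.7586

Cross-section at t=0.723: each vertex is (1-t)·p0[i] + t·p1[i].
  v1: (1-0.723)·(-2.57,2.6) + 0.723·(-4.61,4.7) = (-4.0449,4.1183)
  v2: (1-0.723)·(-2.06,0.47) + 0.723·(-3.57,2.28) = (-3.1517,1.7786)
  v3: (1-0.723)·(1.11,-1.67) + 0.723·(0.04,-0.92) = (0.3364,-1.1278)
  v4: (1-0.723)·(3.83,-1.21) + 0.723·(1.62,0.8) = (2.2322,0.2432)
Shoelace sum Σ(x_i·y_{i+1} − x_{i+1}·y_i):
  i=1: -4.0449·1.7786 − -3.1517·4.1183 = +5.7854 (running +5.7854)
  i=2: -3.1517·-1.1278 − 0.3364·1.7786 = +2.9561 (running +8.7414)
  i=3: 0.3364·0.2432 − 2.2322·-1.1278 = +2.5991 (running +11.3406)
  i=4: 2.2322·4.1183 − -4.0449·0.2432 = +10.1766 (running +21.5171)
Area = |Σ|/2 = |21.5171|/2 = 10.7586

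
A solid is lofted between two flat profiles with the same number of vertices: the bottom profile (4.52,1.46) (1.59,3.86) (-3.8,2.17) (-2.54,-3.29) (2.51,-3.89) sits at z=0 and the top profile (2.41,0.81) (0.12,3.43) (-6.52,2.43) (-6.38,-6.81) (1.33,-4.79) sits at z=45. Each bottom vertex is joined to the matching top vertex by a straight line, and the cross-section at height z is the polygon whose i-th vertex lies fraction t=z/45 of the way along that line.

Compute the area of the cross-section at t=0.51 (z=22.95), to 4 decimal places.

Cross-section at t=0.51: each vertex is (1-t)·p0[i] + t·p1[i].
  v1: (1-0.51)·(4.52,1.46) + 0.51·(2.41,0.81) = (3.4439,1.1285)
  v2: (1-0.51)·(1.59,3.86) + 0.51·(0.12,3.43) = (0.8403,3.6407)
  v3: (1-0.51)·(-3.8,2.17) + 0.51·(-6.52,2.43) = (-5.1872,2.3026)
  v4: (1-0.51)·(-2.54,-3.29) + 0.51·(-6.38,-6.81) = (-4.4984,-5.0852)
  v5: (1-0.51)·(2.51,-3.89) + 0.51·(1.33,-4.79) = (1.9082,-4.3490)
Shoelace sum Σ(x_i·y_{i+1} − x_{i+1}·y_i):
  i=1: 3.4439·3.6407 − 0.8403·1.1285 = +11.5899 (running +11.5899)
  i=2: 0.8403·2.3026 − -5.1872·3.6407 = +20.8199 (running +32.4098)
  i=3: -5.1872·-5.0852 − -4.4984·2.3026 = +36.7360 (running +69.1458)
  i=4: -4.4984·-4.3490 − 1.9082·-5.0852 = +29.2671 (running +98.4129)
  i=5: 1.9082·1.1285 − 3.4439·-4.3490 = +17.1309 (running +115.5439)
Area = |Σ|/2 = |115.5439|/2 = 57.7719

Area at t=0.51: 57.7719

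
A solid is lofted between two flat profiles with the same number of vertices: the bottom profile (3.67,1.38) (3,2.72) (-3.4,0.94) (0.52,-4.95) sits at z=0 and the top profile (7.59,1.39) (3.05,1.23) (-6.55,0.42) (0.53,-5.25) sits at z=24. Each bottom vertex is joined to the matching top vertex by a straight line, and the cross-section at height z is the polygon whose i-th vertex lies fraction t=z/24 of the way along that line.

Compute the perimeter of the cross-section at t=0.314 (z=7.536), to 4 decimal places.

Perimeter at t=0.314: 25.0194

Cross-section at t=0.314: each vertex is (1-t)·p0[i] + t·p1[i].
  v1: (1-0.314)·(3.67,1.38) + 0.314·(7.59,1.39) = (4.9009,1.3831)
  v2: (1-0.314)·(3,2.72) + 0.314·(3.05,1.23) = (3.0157,2.2521)
  v3: (1-0.314)·(-3.4,0.94) + 0.314·(-6.55,0.42) = (-4.3891,0.7767)
  v4: (1-0.314)·(0.52,-4.95) + 0.314·(0.53,-5.25) = (0.5231,-5.0442)
Perimeter = Σ |v_{i+1} − v_i|:
  edge 1→2: √(-1.8852² + 0.8690²) = 2.0758 (running 2.0758)
  edge 2→3: √(-7.4048² + -1.4754²) = 7.5504 (running 9.6262)
  edge 3→4: √(4.9122² + -5.8209²) = 7.6166 (running 17.2428)
  edge 4→1: √(4.3777² + 6.4273²) = 7.7766 (running 25.0194)
Perimeter = 25.0194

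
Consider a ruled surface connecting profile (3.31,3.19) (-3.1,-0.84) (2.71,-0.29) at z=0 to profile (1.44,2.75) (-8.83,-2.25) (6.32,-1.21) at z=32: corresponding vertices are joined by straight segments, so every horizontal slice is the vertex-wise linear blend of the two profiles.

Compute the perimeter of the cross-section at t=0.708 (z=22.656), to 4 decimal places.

Cross-section at t=0.708: each vertex is (1-t)·p0[i] + t·p1[i].
  v1: (1-0.708)·(3.31,3.19) + 0.708·(1.44,2.75) = (1.9860,2.8785)
  v2: (1-0.708)·(-3.1,-0.84) + 0.708·(-8.83,-2.25) = (-7.1568,-1.8383)
  v3: (1-0.708)·(2.71,-0.29) + 0.708·(6.32,-1.21) = (5.2659,-0.9414)
Perimeter = Σ |v_{i+1} − v_i|:
  edge 1→2: √(-9.1429² + -4.7168²) = 10.2879 (running 10.2879)
  edge 2→3: √(12.4227² + 0.8969²) = 12.4551 (running 22.7429)
  edge 3→1: √(-3.2798² + 3.8198²) = 5.0347 (running 27.7776)
Perimeter = 27.7776

Perimeter at t=0.708: 27.7776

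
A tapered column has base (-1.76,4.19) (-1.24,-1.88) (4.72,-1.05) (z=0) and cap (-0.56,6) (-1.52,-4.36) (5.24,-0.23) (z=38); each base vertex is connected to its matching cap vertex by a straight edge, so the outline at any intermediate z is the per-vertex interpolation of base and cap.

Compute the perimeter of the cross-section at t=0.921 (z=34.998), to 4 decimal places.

Perimeter at t=0.921: 26.2825

Cross-section at t=0.921: each vertex is (1-t)·p0[i] + t·p1[i].
  v1: (1-0.921)·(-1.76,4.19) + 0.921·(-0.56,6) = (-0.6548,5.8570)
  v2: (1-0.921)·(-1.24,-1.88) + 0.921·(-1.52,-4.36) = (-1.4979,-4.1641)
  v3: (1-0.921)·(4.72,-1.05) + 0.921·(5.24,-0.23) = (5.1989,-0.2948)
Perimeter = Σ |v_{i+1} − v_i|:
  edge 1→2: √(-0.8431² + -10.0211²) = 10.0565 (running 10.0565)
  edge 2→3: √(6.6968² + 3.8693²) = 7.7342 (running 17.7907)
  edge 3→1: √(-5.8537² + 6.1518²) = 8.4918 (running 26.2825)
Perimeter = 26.2825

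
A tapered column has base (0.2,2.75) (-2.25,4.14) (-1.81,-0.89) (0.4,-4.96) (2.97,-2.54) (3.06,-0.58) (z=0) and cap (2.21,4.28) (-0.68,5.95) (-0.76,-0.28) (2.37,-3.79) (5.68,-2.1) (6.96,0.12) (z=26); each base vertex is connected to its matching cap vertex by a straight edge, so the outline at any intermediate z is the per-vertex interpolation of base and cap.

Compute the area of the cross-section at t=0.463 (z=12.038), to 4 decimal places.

Area at t=0.463: 34.0308

Cross-section at t=0.463: each vertex is (1-t)·p0[i] + t·p1[i].
  v1: (1-0.463)·(0.2,2.75) + 0.463·(2.21,4.28) = (1.1306,3.4584)
  v2: (1-0.463)·(-2.25,4.14) + 0.463·(-0.68,5.95) = (-1.5231,4.9780)
  v3: (1-0.463)·(-1.81,-0.89) + 0.463·(-0.76,-0.28) = (-1.3238,-0.6076)
  v4: (1-0.463)·(0.4,-4.96) + 0.463·(2.37,-3.79) = (1.3121,-4.4183)
  v5: (1-0.463)·(2.97,-2.54) + 0.463·(5.68,-2.1) = (4.2247,-2.3363)
  v6: (1-0.463)·(3.06,-0.58) + 0.463·(6.96,0.12) = (4.8657,-0.2559)
Shoelace sum Σ(x_i·y_{i+1} − x_{i+1}·y_i):
  i=1: 1.1306·4.9780 − -1.5231·3.4584 = +10.8957 (running +10.8957)
  i=2: -1.5231·-0.6076 − -1.3238·4.9780 = +7.5155 (running +18.4113)
  i=3: -1.3238·-4.4183 − 1.3121·-0.6076 = +6.6464 (running +25.0576)
  i=4: 1.3121·-2.3363 − 4.2247·-4.4183 = +15.6006 (running +40.6583)
  i=5: 4.2247·-0.2559 − 4.8657·-2.3363 = +10.2865 (running +50.9448)
  i=6: 4.8657·3.4584 − 1.1306·-0.2559 = +17.1168 (running +68.0616)
Area = |Σ|/2 = |68.0616|/2 = 34.0308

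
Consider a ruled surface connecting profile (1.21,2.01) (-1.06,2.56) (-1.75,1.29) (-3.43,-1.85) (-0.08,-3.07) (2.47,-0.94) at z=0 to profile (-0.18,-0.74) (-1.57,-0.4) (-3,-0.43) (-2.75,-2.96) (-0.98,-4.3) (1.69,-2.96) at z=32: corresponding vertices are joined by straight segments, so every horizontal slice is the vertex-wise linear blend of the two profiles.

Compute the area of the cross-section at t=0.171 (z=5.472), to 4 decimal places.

Cross-section at t=0.171: each vertex is (1-t)·p0[i] + t·p1[i].
  v1: (1-0.171)·(1.21,2.01) + 0.171·(-0.18,-0.74) = (0.9723,1.5397)
  v2: (1-0.171)·(-1.06,2.56) + 0.171·(-1.57,-0.4) = (-1.1472,2.0538)
  v3: (1-0.171)·(-1.75,1.29) + 0.171·(-3,-0.43) = (-1.9638,0.9959)
  v4: (1-0.171)·(-3.43,-1.85) + 0.171·(-2.75,-2.96) = (-3.3137,-2.0398)
  v5: (1-0.171)·(-0.08,-3.07) + 0.171·(-0.98,-4.3) = (-0.2339,-3.2803)
  v6: (1-0.171)·(2.47,-0.94) + 0.171·(1.69,-2.96) = (2.3366,-1.2854)
Shoelace sum Σ(x_i·y_{i+1} − x_{i+1}·y_i):
  i=1: 0.9723·2.0538 − -1.1472·1.5397 = +3.7634 (running +3.7634)
  i=2: -1.1472·0.9959 − -1.9638·2.0538 = +2.8907 (running +6.6541)
  i=3: -1.9638·-2.0398 − -3.3137·0.9959 = +7.3057 (running +13.9599)
  i=4: -3.3137·-3.2803 − -0.2339·-2.0398 = +10.3930 (running +24.3529)
  i=5: -0.2339·-1.2854 − 2.3366·-3.2803 = +7.9655 (running +32.3184)
  i=6: 2.3366·1.5397 − 0.9723·-1.2854 = +4.8476 (running +37.1660)
Area = |Σ|/2 = |37.1660|/2 = 18.5830

Area at t=0.171: 18.5830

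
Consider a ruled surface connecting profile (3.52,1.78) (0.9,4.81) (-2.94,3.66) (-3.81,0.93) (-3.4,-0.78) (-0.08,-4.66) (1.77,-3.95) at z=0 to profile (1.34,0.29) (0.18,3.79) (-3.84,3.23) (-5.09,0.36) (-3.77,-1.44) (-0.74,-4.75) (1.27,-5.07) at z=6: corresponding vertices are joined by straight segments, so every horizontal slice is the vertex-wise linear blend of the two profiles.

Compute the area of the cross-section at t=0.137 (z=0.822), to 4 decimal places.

Cross-section at t=0.137: each vertex is (1-t)·p0[i] + t·p1[i].
  v1: (1-0.137)·(3.52,1.78) + 0.137·(1.34,0.29) = (3.2213,1.5759)
  v2: (1-0.137)·(0.9,4.81) + 0.137·(0.18,3.79) = (0.8014,4.6703)
  v3: (1-0.137)·(-2.94,3.66) + 0.137·(-3.84,3.23) = (-3.0633,3.6011)
  v4: (1-0.137)·(-3.81,0.93) + 0.137·(-5.09,0.36) = (-3.9854,0.8519)
  v5: (1-0.137)·(-3.4,-0.78) + 0.137·(-3.77,-1.44) = (-3.4507,-0.8704)
  v6: (1-0.137)·(-0.08,-4.66) + 0.137·(-0.74,-4.75) = (-0.1704,-4.6723)
  v7: (1-0.137)·(1.77,-3.95) + 0.137·(1.27,-5.07) = (1.7015,-4.1034)
Shoelace sum Σ(x_i·y_{i+1} − x_{i+1}·y_i):
  i=1: 3.2213·4.6703 − 0.8014·1.5759 = +13.7817 (running +13.7817)
  i=2: 0.8014·3.6011 − -3.0633·4.6703 = +17.1922 (running +30.9738)
  i=3: -3.0633·0.8519 − -3.9854·3.6011 = +11.7420 (running +42.7158)
  i=4: -3.9854·-0.8704 − -3.4507·0.8519 = +6.4086 (running +49.1244)
  i=5: -3.4507·-4.6723 − -0.1704·-0.8704 = +15.9744 (running +65.0989)
  i=6: -0.1704·-4.1034 − 1.7015·-4.6723 = +8.6493 (running +73.7481)
  i=7: 1.7015·1.5759 − 3.2213·-4.1034 = +15.8999 (running +89.6481)
Area = |Σ|/2 = |89.6481|/2 = 44.8240

Area at t=0.137: 44.8240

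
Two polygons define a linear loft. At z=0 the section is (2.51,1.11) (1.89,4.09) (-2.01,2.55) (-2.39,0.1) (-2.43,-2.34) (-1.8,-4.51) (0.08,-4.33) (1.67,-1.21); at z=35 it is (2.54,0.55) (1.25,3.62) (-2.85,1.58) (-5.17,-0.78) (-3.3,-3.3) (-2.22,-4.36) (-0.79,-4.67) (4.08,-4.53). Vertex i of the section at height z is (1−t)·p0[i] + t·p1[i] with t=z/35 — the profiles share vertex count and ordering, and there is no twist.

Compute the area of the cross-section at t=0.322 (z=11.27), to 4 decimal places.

Area at t=0.322: 35.5395

Cross-section at t=0.322: each vertex is (1-t)·p0[i] + t·p1[i].
  v1: (1-0.322)·(2.51,1.11) + 0.322·(2.54,0.55) = (2.5197,0.9297)
  v2: (1-0.322)·(1.89,4.09) + 0.322·(1.25,3.62) = (1.6839,3.9387)
  v3: (1-0.322)·(-2.01,2.55) + 0.322·(-2.85,1.58) = (-2.2805,2.2377)
  v4: (1-0.322)·(-2.39,0.1) + 0.322·(-5.17,-0.78) = (-3.2852,-0.1834)
  v5: (1-0.322)·(-2.43,-2.34) + 0.322·(-3.3,-3.3) = (-2.7101,-2.6491)
  v6: (1-0.322)·(-1.8,-4.51) + 0.322·(-2.22,-4.36) = (-1.9352,-4.4617)
  v7: (1-0.322)·(0.08,-4.33) + 0.322·(-0.79,-4.67) = (-0.2001,-4.4395)
  v8: (1-0.322)·(1.67,-1.21) + 0.322·(4.08,-4.53) = (2.4460,-2.2790)
Shoelace sum Σ(x_i·y_{i+1} − x_{i+1}·y_i):
  i=1: 2.5197·3.9387 − 1.6839·0.9297 = +8.3586 (running +8.3586)
  i=2: 1.6839·2.2377 − -2.2805·3.9387 = +12.7501 (running +21.1087)
  i=3: -2.2805·-0.1834 − -3.2852·2.2377 = +7.7692 (running +28.8779)
  i=4: -3.2852·-2.6491 − -2.7101·-0.1834 = +8.2059 (running +37.0837)
  i=5: -2.7101·-4.4617 − -1.9352·-2.6491 = +6.9651 (running +44.0489)
  i=6: -1.9352·-4.4395 − -0.2001·-4.4617 = +7.6985 (running +51.7474)
  i=7: -0.2001·-2.2790 − 2.4460·-4.4395 = +11.3152 (running +63.0626)
  i=8: 2.4460·0.9297 − 2.5197·-2.2790 = +8.0164 (running +71.0790)
Area = |Σ|/2 = |71.0790|/2 = 35.5395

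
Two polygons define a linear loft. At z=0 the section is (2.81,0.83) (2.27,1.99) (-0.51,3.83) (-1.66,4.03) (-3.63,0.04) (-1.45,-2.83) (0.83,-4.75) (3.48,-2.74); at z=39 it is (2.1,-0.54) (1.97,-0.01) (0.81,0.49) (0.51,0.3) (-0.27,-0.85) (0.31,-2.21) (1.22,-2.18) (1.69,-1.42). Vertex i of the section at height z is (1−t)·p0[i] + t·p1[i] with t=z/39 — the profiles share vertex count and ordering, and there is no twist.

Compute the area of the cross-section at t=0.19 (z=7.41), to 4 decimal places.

Cross-section at t=0.19: each vertex is (1-t)·p0[i] + t·p1[i].
  v1: (1-0.19)·(2.81,0.83) + 0.19·(2.1,-0.54) = (2.6751,0.5697)
  v2: (1-0.19)·(2.27,1.99) + 0.19·(1.97,-0.01) = (2.2130,1.6100)
  v3: (1-0.19)·(-0.51,3.83) + 0.19·(0.81,0.49) = (-0.2592,3.1954)
  v4: (1-0.19)·(-1.66,4.03) + 0.19·(0.51,0.3) = (-1.2477,3.3213)
  v5: (1-0.19)·(-3.63,0.04) + 0.19·(-0.27,-0.85) = (-2.9916,-0.1291)
  v6: (1-0.19)·(-1.45,-2.83) + 0.19·(0.31,-2.21) = (-1.1156,-2.7122)
  v7: (1-0.19)·(0.83,-4.75) + 0.19·(1.22,-2.18) = (0.9041,-4.2617)
  v8: (1-0.19)·(3.48,-2.74) + 0.19·(1.69,-1.42) = (3.1399,-2.4892)
Shoelace sum Σ(x_i·y_{i+1} − x_{i+1}·y_i):
  i=1: 2.6751·1.6100 − 2.2130·0.5697 = +3.0462 (running +3.0462)
  i=2: 2.2130·3.1954 − -0.2592·1.6100 = +7.4887 (running +10.5349)
  i=3: -0.2592·3.3213 − -1.2477·3.1954 = +3.1260 (running +13.6609)
  i=4: -1.2477·-0.1291 − -2.9916·3.3213 = +10.0971 (running +23.7580)
  i=5: -2.9916·-2.7122 − -1.1156·-0.1291 = +7.9698 (running +31.7278)
  i=6: -1.1156·-4.2617 − 0.9041·-2.7122 = +7.2065 (running +38.9342)
  i=7: 0.9041·-2.4892 − 3.1399·-4.2617 = +11.1308 (running +50.0651)
  i=8: 3.1399·0.5697 − 2.6751·-2.4892 = +8.4477 (running +58.5127)
Area = |Σ|/2 = |58.5127|/2 = 29.2564

Area at t=0.19: 29.2564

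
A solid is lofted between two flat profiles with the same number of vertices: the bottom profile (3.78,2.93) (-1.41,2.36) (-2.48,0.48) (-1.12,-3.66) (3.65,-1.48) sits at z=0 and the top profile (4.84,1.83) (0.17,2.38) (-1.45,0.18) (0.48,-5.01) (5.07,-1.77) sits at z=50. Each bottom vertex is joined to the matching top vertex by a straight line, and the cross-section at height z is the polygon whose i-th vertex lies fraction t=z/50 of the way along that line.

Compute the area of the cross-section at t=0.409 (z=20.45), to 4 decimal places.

Area at t=0.409: 30.5534

Cross-section at t=0.409: each vertex is (1-t)·p0[i] + t·p1[i].
  v1: (1-0.409)·(3.78,2.93) + 0.409·(4.84,1.83) = (4.2135,2.4801)
  v2: (1-0.409)·(-1.41,2.36) + 0.409·(0.17,2.38) = (-0.7638,2.3682)
  v3: (1-0.409)·(-2.48,0.48) + 0.409·(-1.45,0.18) = (-2.0587,0.3573)
  v4: (1-0.409)·(-1.12,-3.66) + 0.409·(0.48,-5.01) = (-0.4656,-4.2121)
  v5: (1-0.409)·(3.65,-1.48) + 0.409·(5.07,-1.77) = (4.2308,-1.5986)
Shoelace sum Σ(x_i·y_{i+1} − x_{i+1}·y_i):
  i=1: 4.2135·2.3682 − -0.7638·2.4801 = +11.8727 (running +11.8727)
  i=2: -0.7638·0.3573 − -2.0587·2.3682 = +4.6025 (running +16.4752)
  i=3: -2.0587·-4.2121 − -0.4656·0.3573 = +8.8380 (running +25.3133)
  i=4: -0.4656·-1.5986 − 4.2308·-4.2121 = +18.5650 (running +43.8782)
  i=5: 4.2308·2.4801 − 4.2135·-1.5986 = +17.2286 (running +61.1068)
Area = |Σ|/2 = |61.1068|/2 = 30.5534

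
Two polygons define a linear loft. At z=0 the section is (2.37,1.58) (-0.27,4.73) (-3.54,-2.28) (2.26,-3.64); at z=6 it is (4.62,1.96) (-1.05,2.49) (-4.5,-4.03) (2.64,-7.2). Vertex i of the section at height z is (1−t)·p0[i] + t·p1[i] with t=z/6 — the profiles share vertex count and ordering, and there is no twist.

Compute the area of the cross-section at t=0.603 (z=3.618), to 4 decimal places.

Cross-section at t=0.603: each vertex is (1-t)·p0[i] + t·p1[i].
  v1: (1-0.603)·(2.37,1.58) + 0.603·(4.62,1.96) = (3.7268,1.8091)
  v2: (1-0.603)·(-0.27,4.73) + 0.603·(-1.05,2.49) = (-0.7403,3.3793)
  v3: (1-0.603)·(-3.54,-2.28) + 0.603·(-4.5,-4.03) = (-4.1189,-3.3352)
  v4: (1-0.603)·(2.26,-3.64) + 0.603·(2.64,-7.2) = (2.4891,-5.7867)
Shoelace sum Σ(x_i·y_{i+1} − x_{i+1}·y_i):
  i=1: 3.7268·3.3793 − -0.7403·1.8091 = +13.9331 (running +13.9331)
  i=2: -0.7403·-3.3352 − -4.1189·3.3793 = +16.3881 (running +30.3212)
  i=3: -4.1189·-5.7867 − 2.4891·-3.3352 = +32.1365 (running +62.4577)
  i=4: 2.4891·1.8091 − 3.7268·-5.7867 = +26.0687 (running +88.5264)
Area = |Σ|/2 = |88.5264|/2 = 44.2632

Area at t=0.603: 44.2632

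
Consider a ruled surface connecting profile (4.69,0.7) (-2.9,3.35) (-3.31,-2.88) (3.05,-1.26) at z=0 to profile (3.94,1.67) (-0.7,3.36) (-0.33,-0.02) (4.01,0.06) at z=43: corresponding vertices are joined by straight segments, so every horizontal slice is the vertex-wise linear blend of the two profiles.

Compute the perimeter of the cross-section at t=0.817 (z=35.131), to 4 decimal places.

Perimeter at t=0.817: 15.8289

Cross-section at t=0.817: each vertex is (1-t)·p0[i] + t·p1[i].
  v1: (1-0.817)·(4.69,0.7) + 0.817·(3.94,1.67) = (4.0773,1.4925)
  v2: (1-0.817)·(-2.9,3.35) + 0.817·(-0.7,3.36) = (-1.1026,3.3582)
  v3: (1-0.817)·(-3.31,-2.88) + 0.817·(-0.33,-0.02) = (-0.8753,-0.5434)
  v4: (1-0.817)·(3.05,-1.26) + 0.817·(4.01,0.06) = (3.8343,-0.1816)
Perimeter = Σ |v_{i+1} − v_i|:
  edge 1→2: √(-5.1799² + 1.8657²) = 5.5056 (running 5.5056)
  edge 2→3: √(0.2273² + -3.9016²) = 3.9082 (running 9.4138)
  edge 3→4: √(4.7097² + 0.3618²) = 4.7235 (running 14.1373)
  edge 4→1: √(0.2429² + 1.6740²) = 1.6916 (running 15.8289)
Perimeter = 15.8289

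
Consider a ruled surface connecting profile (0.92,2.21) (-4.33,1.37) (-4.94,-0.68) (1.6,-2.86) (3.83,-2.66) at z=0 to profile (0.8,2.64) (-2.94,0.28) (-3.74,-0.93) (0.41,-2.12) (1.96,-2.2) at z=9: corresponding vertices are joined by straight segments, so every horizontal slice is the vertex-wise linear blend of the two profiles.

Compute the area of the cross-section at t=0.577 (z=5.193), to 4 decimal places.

Cross-section at t=0.577: each vertex is (1-t)·p0[i] + t·p1[i].
  v1: (1-0.577)·(0.92,2.21) + 0.577·(0.8,2.64) = (0.8508,2.4581)
  v2: (1-0.577)·(-4.33,1.37) + 0.577·(-2.94,0.28) = (-3.5280,0.7411)
  v3: (1-0.577)·(-4.94,-0.68) + 0.577·(-3.74,-0.93) = (-4.2476,-0.8243)
  v4: (1-0.577)·(1.6,-2.86) + 0.577·(0.41,-2.12) = (0.9134,-2.4330)
  v5: (1-0.577)·(3.83,-2.66) + 0.577·(1.96,-2.2) = (2.7510,-2.3946)
Shoelace sum Σ(x_i·y_{i+1} − x_{i+1}·y_i):
  i=1: 0.8508·0.7411 − -3.5280·2.4581 = +9.3026 (running +9.3026)
  i=2: -3.5280·-0.8243 − -4.2476·0.7411 = +6.0557 (running +15.3583)
  i=3: -4.2476·-2.4330 − 0.9134·-0.8243 = +11.0873 (running +26.4457)
  i=4: 0.9134·-2.3946 − 2.7510·-2.4330 = +4.5061 (running +30.9518)
  i=5: 2.7510·2.4581 − 0.8508·-2.3946 = +8.7995 (running +39.7513)
Area = |Σ|/2 = |39.7513|/2 = 19.8756

Area at t=0.577: 19.8756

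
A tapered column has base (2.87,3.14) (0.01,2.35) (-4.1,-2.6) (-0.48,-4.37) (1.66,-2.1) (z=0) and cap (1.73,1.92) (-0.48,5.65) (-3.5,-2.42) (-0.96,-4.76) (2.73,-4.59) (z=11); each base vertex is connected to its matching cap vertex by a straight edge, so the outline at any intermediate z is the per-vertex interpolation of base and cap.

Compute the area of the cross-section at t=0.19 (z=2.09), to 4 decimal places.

Cross-section at t=0.19: each vertex is (1-t)·p0[i] + t·p1[i].
  v1: (1-0.19)·(2.87,3.14) + 0.19·(1.73,1.92) = (2.6534,2.9082)
  v2: (1-0.19)·(0.01,2.35) + 0.19·(-0.48,5.65) = (-0.0831,2.9770)
  v3: (1-0.19)·(-4.1,-2.6) + 0.19·(-3.5,-2.42) = (-3.9860,-2.5658)
  v4: (1-0.19)·(-0.48,-4.37) + 0.19·(-0.96,-4.76) = (-0.5712,-4.4441)
  v5: (1-0.19)·(1.66,-2.1) + 0.19·(2.73,-4.59) = (1.8633,-2.5731)
Shoelace sum Σ(x_i·y_{i+1} − x_{i+1}·y_i):
  i=1: 2.6534·2.9770 − -0.0831·2.9082 = +8.1408 (running +8.1408)
  i=2: -0.0831·-2.5658 − -3.9860·2.9770 = +12.0795 (running +20.2204)
  i=3: -3.9860·-4.4441 − -0.5712·-2.5658 = +16.2486 (running +36.4690)
  i=4: -0.5712·-2.5731 − 1.8633·-4.4441 = +9.7504 (running +46.2194)
  i=5: 1.8633·2.9082 − 2.6534·-2.5731 = +12.2463 (running +58.4657)
Area = |Σ|/2 = |58.4657|/2 = 29.2329

Area at t=0.19: 29.2329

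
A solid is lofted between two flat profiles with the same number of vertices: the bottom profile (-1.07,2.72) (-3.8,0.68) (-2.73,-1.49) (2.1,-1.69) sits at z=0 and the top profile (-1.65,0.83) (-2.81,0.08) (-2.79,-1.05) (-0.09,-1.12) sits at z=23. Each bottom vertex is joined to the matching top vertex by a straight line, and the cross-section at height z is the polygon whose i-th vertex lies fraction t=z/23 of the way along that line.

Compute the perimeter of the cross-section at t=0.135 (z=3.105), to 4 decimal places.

Perimeter at t=0.135: 14.9465

Cross-section at t=0.135: each vertex is (1-t)·p0[i] + t·p1[i].
  v1: (1-0.135)·(-1.07,2.72) + 0.135·(-1.65,0.83) = (-1.1483,2.4649)
  v2: (1-0.135)·(-3.8,0.68) + 0.135·(-2.81,0.08) = (-3.6663,0.5990)
  v3: (1-0.135)·(-2.73,-1.49) + 0.135·(-2.79,-1.05) = (-2.7381,-1.4306)
  v4: (1-0.135)·(2.1,-1.69) + 0.135·(-0.09,-1.12) = (1.8043,-1.6130)
Perimeter = Σ |v_{i+1} − v_i|:
  edge 1→2: √(-2.5180² + -1.8659²) = 3.1340 (running 3.1340)
  edge 2→3: √(0.9282² + -2.0296²) = 2.2318 (running 5.3658)
  edge 3→4: √(4.5425² + -0.1824²) = 4.5461 (running 9.9119)
  edge 4→1: √(-2.9527² + 4.0779²) = 5.0346 (running 14.9465)
Perimeter = 14.9465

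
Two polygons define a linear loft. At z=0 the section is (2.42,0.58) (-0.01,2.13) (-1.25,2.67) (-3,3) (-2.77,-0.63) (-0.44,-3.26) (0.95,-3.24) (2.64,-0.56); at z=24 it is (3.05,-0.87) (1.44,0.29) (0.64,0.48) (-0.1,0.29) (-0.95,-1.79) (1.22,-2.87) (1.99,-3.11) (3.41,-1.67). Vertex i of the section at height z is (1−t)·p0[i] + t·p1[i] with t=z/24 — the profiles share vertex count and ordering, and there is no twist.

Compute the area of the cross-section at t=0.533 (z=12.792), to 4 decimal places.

Area at t=0.533: 15.4588

Cross-section at t=0.533: each vertex is (1-t)·p0[i] + t·p1[i].
  v1: (1-0.533)·(2.42,0.58) + 0.533·(3.05,-0.87) = (2.7558,-0.1929)
  v2: (1-0.533)·(-0.01,2.13) + 0.533·(1.44,0.29) = (0.7629,1.1493)
  v3: (1-0.533)·(-1.25,2.67) + 0.533·(0.64,0.48) = (-0.2426,1.5027)
  v4: (1-0.533)·(-3,3) + 0.533·(-0.1,0.29) = (-1.4543,1.5556)
  v5: (1-0.533)·(-2.77,-0.63) + 0.533·(-0.95,-1.79) = (-1.7999,-1.2483)
  v6: (1-0.533)·(-0.44,-3.26) + 0.533·(1.22,-2.87) = (0.4448,-3.0521)
  v7: (1-0.533)·(0.95,-3.24) + 0.533·(1.99,-3.11) = (1.5043,-3.1707)
  v8: (1-0.533)·(2.64,-0.56) + 0.533·(3.41,-1.67) = (3.0504,-1.1516)
Shoelace sum Σ(x_i·y_{i+1} − x_{i+1}·y_i):
  i=1: 2.7558·1.1493 − 0.7629·-0.1929 = +3.3143 (running +3.3143)
  i=2: 0.7629·1.5027 − -0.2426·1.1493 = +1.4252 (running +4.7395)
  i=3: -0.2426·1.5556 − -1.4543·1.5027 = +1.8080 (running +6.5475)
  i=4: -1.4543·-1.2483 − -1.7999·1.5556 = +4.6153 (running +11.1628)
  i=5: -1.7999·-3.0521 − 0.4448·-1.2483 = +6.0489 (running +17.2117)
  i=6: 0.4448·-3.1707 − 1.5043·-3.0521 = +3.1811 (running +20.3928)
  i=7: 1.5043·-1.1516 − 3.0504·-3.1707 = +7.9395 (running +28.3323)
  i=8: 3.0504·-0.1929 − 2.7558·-1.1516 = +2.5854 (running +30.9177)
Area = |Σ|/2 = |30.9177|/2 = 15.4588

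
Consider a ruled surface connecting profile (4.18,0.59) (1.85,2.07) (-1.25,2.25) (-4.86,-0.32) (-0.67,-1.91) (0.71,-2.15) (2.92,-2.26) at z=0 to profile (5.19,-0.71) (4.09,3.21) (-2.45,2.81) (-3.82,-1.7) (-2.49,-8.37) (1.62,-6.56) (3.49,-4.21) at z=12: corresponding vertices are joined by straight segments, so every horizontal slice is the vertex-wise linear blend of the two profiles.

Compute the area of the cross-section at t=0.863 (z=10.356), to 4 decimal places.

Cross-section at t=0.863: each vertex is (1-t)·p0[i] + t·p1[i].
  v1: (1-0.863)·(4.18,0.59) + 0.863·(5.19,-0.71) = (5.0516,-0.5319)
  v2: (1-0.863)·(1.85,2.07) + 0.863·(4.09,3.21) = (3.7831,3.0538)
  v3: (1-0.863)·(-1.25,2.25) + 0.863·(-2.45,2.81) = (-2.2856,2.7333)
  v4: (1-0.863)·(-4.86,-0.32) + 0.863·(-3.82,-1.7) = (-3.9625,-1.5109)
  v5: (1-0.863)·(-0.67,-1.91) + 0.863·(-2.49,-8.37) = (-2.2407,-7.4850)
  v6: (1-0.863)·(0.71,-2.15) + 0.863·(1.62,-6.56) = (1.4953,-5.9558)
  v7: (1-0.863)·(2.92,-2.26) + 0.863·(3.49,-4.21) = (3.4119,-3.9428)
Shoelace sum Σ(x_i·y_{i+1} − x_{i+1}·y_i):
  i=1: 5.0516·3.0538 − 3.7831·-0.5319 = +17.4390 (running +17.4390)
  i=2: 3.7831·2.7333 − -2.2856·3.0538 = +17.3201 (running +34.7591)
  i=3: -2.2856·-1.5109 − -3.9625·2.7333 = +14.2840 (running +49.0431)
  i=4: -3.9625·-7.4850 − -2.2407·-1.5109 = +26.2736 (running +75.3167)
  i=5: -2.2407·-5.9558 − 1.4953·-7.4850 = +24.5375 (running +99.8542)
  i=6: 1.4953·-3.9428 − 3.4119·-5.9558 = +14.4249 (running +114.2791)
  i=7: 3.4119·-0.5319 − 5.0516·-3.9428 = +18.1030 (running +132.3821)
Area = |Σ|/2 = |132.3821|/2 = 66.1911

Area at t=0.863: 66.1911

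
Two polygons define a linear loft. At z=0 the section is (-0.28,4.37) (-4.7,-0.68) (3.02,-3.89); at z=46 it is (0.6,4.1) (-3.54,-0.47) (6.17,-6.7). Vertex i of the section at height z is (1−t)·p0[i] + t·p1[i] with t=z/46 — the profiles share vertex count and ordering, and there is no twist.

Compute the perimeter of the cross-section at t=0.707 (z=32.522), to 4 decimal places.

Cross-section at t=0.707: each vertex is (1-t)·p0[i] + t·p1[i].
  v1: (1-0.707)·(-0.28,4.37) + 0.707·(0.6,4.1) = (0.3422,4.1791)
  v2: (1-0.707)·(-4.7,-0.68) + 0.707·(-3.54,-0.47) = (-3.8799,-0.5315)
  v3: (1-0.707)·(3.02,-3.89) + 0.707·(6.17,-6.7) = (5.2470,-5.8767)
Perimeter = Σ |v_{i+1} − v_i|:
  edge 1→2: √(-4.2220² + -4.7106²) = 6.3258 (running 6.3258)
  edge 2→3: √(9.1269² + -5.3451²) = 10.5769 (running 16.9027)
  edge 3→1: √(-4.9049² + 10.0558²) = 11.1882 (running 28.0910)
Perimeter = 28.0910

Perimeter at t=0.707: 28.0910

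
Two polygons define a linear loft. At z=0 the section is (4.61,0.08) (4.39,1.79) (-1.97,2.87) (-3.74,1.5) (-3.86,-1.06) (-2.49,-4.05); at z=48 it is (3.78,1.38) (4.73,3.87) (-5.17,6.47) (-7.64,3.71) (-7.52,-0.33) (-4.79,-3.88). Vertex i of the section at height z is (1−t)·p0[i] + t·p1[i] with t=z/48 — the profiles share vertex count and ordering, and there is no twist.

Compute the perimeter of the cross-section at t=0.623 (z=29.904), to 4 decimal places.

Cross-section at t=0.623: each vertex is (1-t)·p0[i] + t·p1[i].
  v1: (1-0.623)·(4.61,0.08) + 0.623·(3.78,1.38) = (4.0929,0.8899)
  v2: (1-0.623)·(4.39,1.79) + 0.623·(4.73,3.87) = (4.6018,3.0858)
  v3: (1-0.623)·(-1.97,2.87) + 0.623·(-5.17,6.47) = (-3.9636,5.1128)
  v4: (1-0.623)·(-3.74,1.5) + 0.623·(-7.64,3.71) = (-6.1697,2.8768)
  v5: (1-0.623)·(-3.86,-1.06) + 0.623·(-7.52,-0.33) = (-6.1402,-0.6052)
  v6: (1-0.623)·(-2.49,-4.05) + 0.623·(-4.79,-3.88) = (-3.9229,-3.9441)
Perimeter = Σ |v_{i+1} − v_i|:
  edge 1→2: √(0.5089² + 2.1959²) = 2.2541 (running 2.2541)
  edge 2→3: √(-8.5654² + 2.0270²) = 8.8020 (running 11.0561)
  edge 3→4: √(-2.2061² + -2.2360²) = 3.1411 (running 14.1972)
  edge 4→5: √(0.0295² + -3.4820²) = 3.4822 (running 17.6794)
  edge 5→6: √(2.2173² + -3.3389²) = 4.0080 (running 21.6874)
  edge 6→1: √(8.0158² + 4.8340²) = 9.3606 (running 31.0480)
Perimeter = 31.0480

Perimeter at t=0.623: 31.0480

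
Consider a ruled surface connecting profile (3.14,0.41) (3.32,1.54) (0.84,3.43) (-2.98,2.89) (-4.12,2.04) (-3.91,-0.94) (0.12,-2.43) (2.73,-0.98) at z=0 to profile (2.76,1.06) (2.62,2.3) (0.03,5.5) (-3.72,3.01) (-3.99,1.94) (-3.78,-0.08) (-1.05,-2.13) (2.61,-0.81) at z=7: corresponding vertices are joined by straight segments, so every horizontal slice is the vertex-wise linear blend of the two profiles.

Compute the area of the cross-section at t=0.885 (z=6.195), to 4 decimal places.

Area at t=0.885: 34.7021

Cross-section at t=0.885: each vertex is (1-t)·p0[i] + t·p1[i].
  v1: (1-0.885)·(3.14,0.41) + 0.885·(2.76,1.06) = (2.8037,0.9853)
  v2: (1-0.885)·(3.32,1.54) + 0.885·(2.62,2.3) = (2.7005,2.2126)
  v3: (1-0.885)·(0.84,3.43) + 0.885·(0.03,5.5) = (0.1231,5.2619)
  v4: (1-0.885)·(-2.98,2.89) + 0.885·(-3.72,3.01) = (-3.6349,2.9962)
  v5: (1-0.885)·(-4.12,2.04) + 0.885·(-3.99,1.94) = (-4.0050,1.9515)
  v6: (1-0.885)·(-3.91,-0.94) + 0.885·(-3.78,-0.08) = (-3.7950,-0.1789)
  v7: (1-0.885)·(0.12,-2.43) + 0.885·(-1.05,-2.13) = (-0.9154,-2.1645)
  v8: (1-0.885)·(2.73,-0.98) + 0.885·(2.61,-0.81) = (2.6238,-0.8296)
Shoelace sum Σ(x_i·y_{i+1} − x_{i+1}·y_i):
  i=1: 2.8037·2.2126 − 2.7005·0.9853 = +3.5428 (running +3.5428)
  i=2: 2.7005·5.2619 − 0.1231·2.2126 = +13.9374 (running +17.4802)
  i=3: 0.1231·2.9962 − -3.6349·5.2619 = +19.4956 (running +36.9759)
  i=4: -3.6349·1.9515 − -4.0050·2.9962 = +4.9061 (running +41.8820)
  i=5: -4.0050·-0.1789 − -3.7950·1.9515 = +8.1223 (running +50.0043)
  i=6: -3.7950·-2.1645 − -0.9154·-0.1789 = +8.0504 (running +58.0547)
  i=7: -0.9154·-0.8296 − 2.6238·-2.1645 = +6.4386 (running +64.4933)
  i=8: 2.6238·0.9853 − 2.8037·-0.8296 = +4.9109 (running +69.4042)
Area = |Σ|/2 = |69.4042|/2 = 34.7021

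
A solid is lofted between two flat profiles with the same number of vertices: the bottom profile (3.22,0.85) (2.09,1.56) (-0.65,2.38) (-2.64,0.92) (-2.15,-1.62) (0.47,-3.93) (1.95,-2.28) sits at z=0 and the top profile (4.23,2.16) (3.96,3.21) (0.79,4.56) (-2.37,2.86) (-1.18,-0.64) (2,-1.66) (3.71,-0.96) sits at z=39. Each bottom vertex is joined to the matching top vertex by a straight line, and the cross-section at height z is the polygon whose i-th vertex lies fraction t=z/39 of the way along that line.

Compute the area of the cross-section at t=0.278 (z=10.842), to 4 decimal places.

Cross-section at t=0.278: each vertex is (1-t)·p0[i] + t·p1[i].
  v1: (1-0.278)·(3.22,0.85) + 0.278·(4.23,2.16) = (3.5008,1.2142)
  v2: (1-0.278)·(2.09,1.56) + 0.278·(3.96,3.21) = (2.6099,2.0187)
  v3: (1-0.278)·(-0.65,2.38) + 0.278·(0.79,4.56) = (-0.2497,2.9860)
  v4: (1-0.278)·(-2.64,0.92) + 0.278·(-2.37,2.86) = (-2.5649,1.4593)
  v5: (1-0.278)·(-2.15,-1.62) + 0.278·(-1.18,-0.64) = (-1.8803,-1.3476)
  v6: (1-0.278)·(0.47,-3.93) + 0.278·(2,-1.66) = (0.8953,-3.2989)
  v7: (1-0.278)·(1.95,-2.28) + 0.278·(3.71,-0.96) = (2.4393,-1.9130)
Shoelace sum Σ(x_i·y_{i+1} − x_{i+1}·y_i):
  i=1: 3.5008·2.0187 − 2.6099·1.2142 = +3.8982 (running +3.8982)
  i=2: 2.6099·2.9860 − -0.2497·2.0187 = +8.2972 (running +12.1954)
  i=3: -0.2497·1.4593 − -2.5649·2.9860 = +7.2947 (running +19.4900)
  i=4: -2.5649·-1.3476 − -1.8803·1.4593 = +6.2004 (running +25.6904)
  i=5: -1.8803·-3.2989 − 0.8953·-1.3476 = +7.4097 (running +33.1001)
  i=6: 0.8953·-1.9130 − 2.4393·-3.2989 = +6.3342 (running +39.4343)
  i=7: 2.4393·1.2142 − 3.5008·-1.9130 = +9.6589 (running +49.0932)
Area = |Σ|/2 = |49.0932|/2 = 24.5466

Area at t=0.278: 24.5466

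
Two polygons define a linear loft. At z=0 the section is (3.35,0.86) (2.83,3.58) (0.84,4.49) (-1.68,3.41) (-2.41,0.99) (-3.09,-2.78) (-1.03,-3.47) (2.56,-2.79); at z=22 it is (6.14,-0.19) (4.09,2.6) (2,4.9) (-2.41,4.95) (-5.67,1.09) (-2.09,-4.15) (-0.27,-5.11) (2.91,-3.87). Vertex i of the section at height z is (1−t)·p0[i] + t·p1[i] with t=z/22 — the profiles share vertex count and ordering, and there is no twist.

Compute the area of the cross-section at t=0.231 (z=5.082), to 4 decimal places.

Cross-section at t=0.231: each vertex is (1-t)·p0[i] + t·p1[i].
  v1: (1-0.231)·(3.35,0.86) + 0.231·(6.14,-0.19) = (3.9945,0.6175)
  v2: (1-0.231)·(2.83,3.58) + 0.231·(4.09,2.6) = (3.1211,3.3536)
  v3: (1-0.231)·(0.84,4.49) + 0.231·(2,4.9) = (1.1080,4.5847)
  v4: (1-0.231)·(-1.68,3.41) + 0.231·(-2.41,4.95) = (-1.8486,3.7657)
  v5: (1-0.231)·(-2.41,0.99) + 0.231·(-5.67,1.09) = (-3.1631,1.0131)
  v6: (1-0.231)·(-3.09,-2.78) + 0.231·(-2.09,-4.15) = (-2.8590,-3.0965)
  v7: (1-0.231)·(-1.03,-3.47) + 0.231·(-0.27,-5.11) = (-0.8544,-3.8488)
  v8: (1-0.231)·(2.56,-2.79) + 0.231·(2.91,-3.87) = (2.6409,-3.0395)
Shoelace sum Σ(x_i·y_{i+1} − x_{i+1}·y_i):
  i=1: 3.9945·3.3536 − 3.1211·0.6175 = +11.4689 (running +11.4689)
  i=2: 3.1211·4.5847 − 1.1080·3.3536 = +10.5935 (running +22.0624)
  i=3: 1.1080·3.7657 − -1.8486·4.5847 = +12.6477 (running +34.7101)
  i=4: -1.8486·1.0131 − -3.1631·3.7657 = +10.0384 (running +44.7485)
  i=5: -3.1631·-3.0965 − -2.8590·1.0131 = +12.6908 (running +57.4393)
  i=6: -2.8590·-3.8488 − -0.8544·-3.0965 = +8.3581 (running +65.7974)
  i=7: -0.8544·-3.0395 − 2.6409·-3.8488 = +12.7613 (running +78.5586)
  i=8: 2.6409·0.6175 − 3.9945·-3.0395 = +13.7718 (running +92.3304)
Area = |Σ|/2 = |92.3304|/2 = 46.1652

Area at t=0.231: 46.1652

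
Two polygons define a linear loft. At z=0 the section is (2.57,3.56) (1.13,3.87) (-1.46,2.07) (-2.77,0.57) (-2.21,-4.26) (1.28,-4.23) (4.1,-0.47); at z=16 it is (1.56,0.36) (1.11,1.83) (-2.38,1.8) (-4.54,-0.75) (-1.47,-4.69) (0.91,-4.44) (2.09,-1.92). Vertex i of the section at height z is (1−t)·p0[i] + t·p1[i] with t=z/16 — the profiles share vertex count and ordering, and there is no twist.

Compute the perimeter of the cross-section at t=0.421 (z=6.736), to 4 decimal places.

Cross-section at t=0.421: each vertex is (1-t)·p0[i] + t·p1[i].
  v1: (1-0.421)·(2.57,3.56) + 0.421·(1.56,0.36) = (2.1448,2.2128)
  v2: (1-0.421)·(1.13,3.87) + 0.421·(1.11,1.83) = (1.1216,3.0112)
  v3: (1-0.421)·(-1.46,2.07) + 0.421·(-2.38,1.8) = (-1.8473,1.9563)
  v4: (1-0.421)·(-2.77,0.57) + 0.421·(-4.54,-0.75) = (-3.5152,0.0143)
  v5: (1-0.421)·(-2.21,-4.26) + 0.421·(-1.47,-4.69) = (-1.8985,-4.4410)
  v6: (1-0.421)·(1.28,-4.23) + 0.421·(0.91,-4.44) = (1.1242,-4.3184)
  v7: (1-0.421)·(4.1,-0.47) + 0.421·(2.09,-1.92) = (3.2538,-1.0804)
Perimeter = Σ |v_{i+1} − v_i|:
  edge 1→2: √(-1.0232² + 0.7984²) = 1.2978 (running 1.2978)
  edge 2→3: √(-2.9689² + -1.0548²) = 3.1507 (running 4.4485)
  edge 3→4: √(-1.6679² + -1.9421²) = 2.5599 (running 7.0085)
  edge 4→5: √(1.6167² + -4.4553²) = 4.7396 (running 11.7480)
  edge 5→6: √(3.0227² + 0.1226²) = 3.0252 (running 14.7732)
  edge 6→7: √(2.1296² + 3.2380²) = 3.8755 (running 18.6487)
  edge 7→1: √(-1.1090² + 3.2932²) = 3.4750 (running 22.1237)
Perimeter = 22.1237

Perimeter at t=0.421: 22.1237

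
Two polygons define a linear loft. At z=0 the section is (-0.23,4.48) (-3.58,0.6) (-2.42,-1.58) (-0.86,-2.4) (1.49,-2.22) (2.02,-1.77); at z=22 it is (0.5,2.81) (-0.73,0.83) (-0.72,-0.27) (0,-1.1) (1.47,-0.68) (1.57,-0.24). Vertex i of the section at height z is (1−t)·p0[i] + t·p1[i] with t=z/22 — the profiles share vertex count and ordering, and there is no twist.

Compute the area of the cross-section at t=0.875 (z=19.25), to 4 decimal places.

Cross-section at t=0.875: each vertex is (1-t)·p0[i] + t·p1[i].
  v1: (1-0.875)·(-0.23,4.48) + 0.875·(0.5,2.81) = (0.4088,3.0188)
  v2: (1-0.875)·(-3.58,0.6) + 0.875·(-0.73,0.83) = (-1.0862,0.8012)
  v3: (1-0.875)·(-2.42,-1.58) + 0.875·(-0.72,-0.27) = (-0.9325,-0.4338)
  v4: (1-0.875)·(-0.86,-2.4) + 0.875·(0,-1.1) = (-0.1075,-1.2625)
  v5: (1-0.875)·(1.49,-2.22) + 0.875·(1.47,-0.68) = (1.4725,-0.8725)
  v6: (1-0.875)·(2.02,-1.77) + 0.875·(1.57,-0.24) = (1.6262,-0.4313)
Shoelace sum Σ(x_i·y_{i+1} − x_{i+1}·y_i):
  i=1: 0.4088·0.8012 − -1.0862·3.0188 = +3.6066 (running +3.6066)
  i=2: -1.0862·-0.4338 − -0.9325·0.8012 = +1.2183 (running +4.8250)
  i=3: -0.9325·-1.2625 − -0.1075·-0.4338 = +1.1307 (running +5.9556)
  i=4: -0.1075·-0.8725 − 1.4725·-1.2625 = +1.9528 (running +7.9084)
  i=5: 1.4725·-0.4313 − 1.6262·-0.8725 = +0.7839 (running +8.6923)
  i=6: 1.6262·3.0188 − 0.4088·-0.4313 = +5.0855 (running +13.7778)
Area = |Σ|/2 = |13.7778|/2 = 6.8889

Area at t=0.875: 6.8889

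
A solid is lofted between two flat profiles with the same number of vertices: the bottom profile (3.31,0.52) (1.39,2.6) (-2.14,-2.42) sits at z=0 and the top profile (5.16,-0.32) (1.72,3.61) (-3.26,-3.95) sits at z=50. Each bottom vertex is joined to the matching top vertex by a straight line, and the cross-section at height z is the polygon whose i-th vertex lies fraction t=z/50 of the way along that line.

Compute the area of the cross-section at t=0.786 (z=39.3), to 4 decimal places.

Cross-section at t=0.786: each vertex is (1-t)·p0[i] + t·p1[i].
  v1: (1-0.786)·(3.31,0.52) + 0.786·(5.16,-0.32) = (4.7641,-0.1402)
  v2: (1-0.786)·(1.39,2.6) + 0.786·(1.72,3.61) = (1.6494,3.3939)
  v3: (1-0.786)·(-2.14,-2.42) + 0.786·(-3.26,-3.95) = (-3.0203,-3.6226)
Shoelace sum Σ(x_i·y_{i+1} − x_{i+1}·y_i):
  i=1: 4.7641·3.3939 − 1.6494·-0.1402 = +16.4000 (running +16.4000)
  i=2: 1.6494·-3.6226 − -3.0203·3.3939 = +4.2755 (running +20.6755)
  i=3: -3.0203·-0.1402 − 4.7641·-3.6226 = +17.6819 (running +38.3574)
Area = |Σ|/2 = |38.3574|/2 = 19.1787

Area at t=0.786: 19.1787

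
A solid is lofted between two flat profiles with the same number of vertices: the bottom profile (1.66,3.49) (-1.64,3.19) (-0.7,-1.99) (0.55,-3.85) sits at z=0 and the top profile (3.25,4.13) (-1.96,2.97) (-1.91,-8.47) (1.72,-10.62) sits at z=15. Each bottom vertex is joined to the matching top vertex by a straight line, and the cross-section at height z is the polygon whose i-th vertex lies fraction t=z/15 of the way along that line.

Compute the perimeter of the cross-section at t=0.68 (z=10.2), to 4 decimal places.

Cross-section at t=0.68: each vertex is (1-t)·p0[i] + t·p1[i].
  v1: (1-0.68)·(1.66,3.49) + 0.68·(3.25,4.13) = (2.7412,3.9252)
  v2: (1-0.68)·(-1.64,3.19) + 0.68·(-1.96,2.97) = (-1.8576,3.0404)
  v3: (1-0.68)·(-0.7,-1.99) + 0.68·(-1.91,-8.47) = (-1.5228,-6.3964)
  v4: (1-0.68)·(0.55,-3.85) + 0.68·(1.72,-10.62) = (1.3456,-8.4536)
Perimeter = Σ |v_{i+1} − v_i|:
  edge 1→2: √(-4.5988² + -0.8848²) = 4.6831 (running 4.6831)
  edge 2→3: √(0.3348² + -9.4368²) = 9.4427 (running 14.1259)
  edge 3→4: √(2.8684² + -2.0572²) = 3.5298 (running 17.6557)
  edge 4→1: √(1.3956² + 12.3788²) = 12.4572 (running 30.1129)
Perimeter = 30.1129

Perimeter at t=0.68: 30.1129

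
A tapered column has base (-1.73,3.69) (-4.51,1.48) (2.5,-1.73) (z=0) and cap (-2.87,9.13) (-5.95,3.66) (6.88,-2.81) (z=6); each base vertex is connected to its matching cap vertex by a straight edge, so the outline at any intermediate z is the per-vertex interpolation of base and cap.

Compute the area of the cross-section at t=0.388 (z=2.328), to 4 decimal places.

Area at t=0.388: 22.5834

Cross-section at t=0.388: each vertex is (1-t)·p0[i] + t·p1[i].
  v1: (1-0.388)·(-1.73,3.69) + 0.388·(-2.87,9.13) = (-2.1723,5.8007)
  v2: (1-0.388)·(-4.51,1.48) + 0.388·(-5.95,3.66) = (-5.0687,2.3258)
  v3: (1-0.388)·(2.5,-1.73) + 0.388·(6.88,-2.81) = (4.1994,-2.1490)
Shoelace sum Σ(x_i·y_{i+1} − x_{i+1}·y_i):
  i=1: -2.1723·2.3258 − -5.0687·5.8007 = +24.3498 (running +24.3498)
  i=2: -5.0687·-2.1490 − 4.1994·2.3258 = +1.1257 (running +25.4754)
  i=3: 4.1994·5.8007 − -2.1723·-2.1490 = +19.6914 (running +45.1668)
Area = |Σ|/2 = |45.1668|/2 = 22.5834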